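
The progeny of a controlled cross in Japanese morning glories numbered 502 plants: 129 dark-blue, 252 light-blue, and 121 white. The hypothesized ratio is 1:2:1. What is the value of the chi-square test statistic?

0.263

Under the 1:2:1 hypothesis (Σ ratio = 4, N = 502):
  dark-blue: 502 × 1/4 = 125.5
  light-blue: 502 × 2/4 = 251
  white: 502 × 1/4 = 125.5
χ² = Σ (O − E)² / E
  dark-blue: (129 − 125.5)² / 125.5 = 0.0976
  light-blue: (252 − 251)² / 251 = 0.0040
  white: (121 − 125.5)² / 125.5 = 0.1614
χ² = 0.0976 + 0.0040 + 0.1614 = 0.263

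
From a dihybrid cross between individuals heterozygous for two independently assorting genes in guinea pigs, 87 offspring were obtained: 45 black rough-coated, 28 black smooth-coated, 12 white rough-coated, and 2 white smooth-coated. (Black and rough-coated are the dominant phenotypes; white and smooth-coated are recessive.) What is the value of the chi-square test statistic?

A dihybrid F₂ with independent assortment and complete dominance at both loci gives a 9:3:3:1 phenotypic ratio.
Under the 9:3:3:1 hypothesis (Σ ratio = 16, N = 87):
  black rough-coated: 87 × 9/16 = 48.9375
  black smooth-coated: 87 × 3/16 = 16.3125
  white rough-coated: 87 × 3/16 = 16.3125
  white smooth-coated: 87 × 1/16 = 5.4375
χ² = Σ (O − E)² / E
  black rough-coated: (45 − 48.9375)² / 48.9375 = 0.3168
  black smooth-coated: (28 − 16.3125)² / 16.3125 = 8.3738
  white rough-coated: (12 − 16.3125)² / 16.3125 = 1.1401
  white smooth-coated: (2 − 5.4375)² / 5.4375 = 2.1731
χ² = 0.3168 + 8.3738 + 1.1401 + 2.1731 = 12.0038 ≈ 12.004

12.004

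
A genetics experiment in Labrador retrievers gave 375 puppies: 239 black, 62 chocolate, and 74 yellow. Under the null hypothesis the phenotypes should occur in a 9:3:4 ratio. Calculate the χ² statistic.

8.877

Under the 9:3:4 hypothesis (Σ ratio = 16, N = 375):
  black: 375 × 9/16 = 210.9375
  chocolate: 375 × 3/16 = 70.3125
  yellow: 375 × 4/16 = 93.75
χ² = Σ (O − E)² / E
  black: (239 − 210.9375)² / 210.9375 = 3.7334
  chocolate: (62 − 70.3125)² / 70.3125 = 0.9827
  yellow: (74 − 93.75)² / 93.75 = 4.1607
χ² = 3.7334 + 0.9827 + 4.1607 = 8.8768 ≈ 8.877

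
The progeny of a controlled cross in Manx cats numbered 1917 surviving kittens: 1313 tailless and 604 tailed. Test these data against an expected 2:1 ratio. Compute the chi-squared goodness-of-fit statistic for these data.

Expected counts for N = 1917 under a 2:1 ratio (total parts = 3):
  tailless: 1917 × 2/3 = 1278
  tailed: 1917 × 1/3 = 639
χ² = Σ (O − E)² / E
  tailless: (1313 − 1278)² / 1278 = 0.9585
  tailed: (604 − 639)² / 639 = 1.9171
χ² = 0.9585 + 1.9171 = 2.8756 ≈ 2.876

2.876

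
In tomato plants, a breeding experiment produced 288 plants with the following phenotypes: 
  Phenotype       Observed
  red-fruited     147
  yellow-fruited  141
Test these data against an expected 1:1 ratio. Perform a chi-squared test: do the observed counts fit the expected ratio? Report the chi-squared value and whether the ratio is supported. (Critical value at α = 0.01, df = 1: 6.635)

Total ratio parts = 2. Expected numbers out of 288:
  red-fruited: 288 × 1/2 = 144
  yellow-fruited: 288 × 1/2 = 144
χ² = Σ (O − E)² / E
  red-fruited: (147 − 144)² / 144 = 0.0625
  yellow-fruited: (141 − 144)² / 144 = 0.0625
χ² = 0.0625 + 0.0625 = 0.125
Degrees of freedom = 2 − 1 = 1; critical value at α = 0.01 is 6.635.
Since 0.125 < 6.635, we fail to reject the null hypothesis — the data are consistent with the 1:1 ratio.

0.125; consistent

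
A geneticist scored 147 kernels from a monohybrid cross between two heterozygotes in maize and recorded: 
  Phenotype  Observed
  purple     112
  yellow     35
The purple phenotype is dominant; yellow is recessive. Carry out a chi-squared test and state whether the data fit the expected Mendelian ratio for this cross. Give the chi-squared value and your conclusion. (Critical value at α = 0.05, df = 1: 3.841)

For a monohybrid cross between heterozygotes with complete dominance, the expected phenotypic ratio is 3:1.
The 3:1 ratio has 4 parts, so with N = 147 the expected counts are:
  purple: 147 × 3/4 = 110.25
  yellow: 147 × 1/4 = 36.75
χ² = Σ (O − E)² / E
  purple: (112 − 110.25)² / 110.25 = 0.0278
  yellow: (35 − 36.75)² / 36.75 = 0.0833
χ² = 0.0278 + 0.0833 = 0.1111 ≈ 0.111
Degrees of freedom = 2 − 1 = 1; critical value at α = 0.05 is 3.841.
Since 0.111 < 3.841, we fail to reject the null hypothesis — the data are consistent with the 3:1 ratio.

0.111; consistent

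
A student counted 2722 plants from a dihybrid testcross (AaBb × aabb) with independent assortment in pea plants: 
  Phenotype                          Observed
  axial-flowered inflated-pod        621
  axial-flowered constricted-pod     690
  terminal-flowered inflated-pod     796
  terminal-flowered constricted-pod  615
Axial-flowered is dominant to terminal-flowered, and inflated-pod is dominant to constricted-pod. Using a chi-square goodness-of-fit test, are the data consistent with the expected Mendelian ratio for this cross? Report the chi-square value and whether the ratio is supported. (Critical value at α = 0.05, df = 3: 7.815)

31.243; not consistent

A dihybrid testcross with independent assortment gives a 1:1:1:1 ratio.
Total ratio parts = 4. Expected numbers out of 2722:
  axial-flowered inflated-pod: 2722 × 1/4 = 680.5
  axial-flowered constricted-pod: 2722 × 1/4 = 680.5
  terminal-flowered inflated-pod: 2722 × 1/4 = 680.5
  terminal-flowered constricted-pod: 2722 × 1/4 = 680.5
χ² = Σ (O − E)² / E
  axial-flowered inflated-pod: (621 − 680.5)² / 680.5 = 5.2024
  axial-flowered constricted-pod: (690 − 680.5)² / 680.5 = 0.1326
  terminal-flowered inflated-pod: (796 − 680.5)² / 680.5 = 19.6036
  terminal-flowered constricted-pod: (615 − 680.5)² / 680.5 = 6.3046
χ² = 5.2024 + 0.1326 + 19.6036 + 6.3046 = 31.2432 ≈ 31.243
Degrees of freedom = 4 − 1 = 3; critical value at α = 0.05 is 7.815.
Since 31.243 > 7.815, we reject the null hypothesis — the data do not fit the 1:1:1:1 ratio.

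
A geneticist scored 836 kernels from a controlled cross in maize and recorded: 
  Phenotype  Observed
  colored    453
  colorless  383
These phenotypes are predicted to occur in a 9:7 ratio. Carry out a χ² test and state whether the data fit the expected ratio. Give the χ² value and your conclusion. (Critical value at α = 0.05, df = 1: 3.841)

1.446; consistent

Total ratio parts = 16. Expected numbers out of 836:
  colored: 836 × 9/16 = 470.25
  colorless: 836 × 7/16 = 365.75
χ² = Σ (O − E)² / E
  colored: (453 − 470.25)² / 470.25 = 0.6328
  colorless: (383 − 365.75)² / 365.75 = 0.8136
χ² = 0.6328 + 0.8136 = 1.4464 ≈ 1.446
Degrees of freedom = 2 − 1 = 1; critical value at α = 0.05 is 3.841.
Since 1.446 < 3.841, we fail to reject the null hypothesis — the data are consistent with the 9:7 ratio.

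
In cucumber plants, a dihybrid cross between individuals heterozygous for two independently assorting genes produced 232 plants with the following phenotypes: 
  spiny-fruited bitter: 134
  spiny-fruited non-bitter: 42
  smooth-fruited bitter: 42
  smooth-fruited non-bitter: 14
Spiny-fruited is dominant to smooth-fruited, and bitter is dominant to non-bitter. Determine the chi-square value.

A dihybrid F₂ with independent assortment and complete dominance at both loci gives a 9:3:3:1 phenotypic ratio.
Under the 9:3:3:1 hypothesis (Σ ratio = 16, N = 232):
  spiny-fruited bitter: 232 × 9/16 = 130.5
  spiny-fruited non-bitter: 232 × 3/16 = 43.5
  smooth-fruited bitter: 232 × 3/16 = 43.5
  smooth-fruited non-bitter: 232 × 1/16 = 14.5
χ² = Σ (O − E)² / E
  spiny-fruited bitter: (134 − 130.5)² / 130.5 = 0.0939
  spiny-fruited non-bitter: (42 − 43.5)² / 43.5 = 0.0517
  smooth-fruited bitter: (42 − 43.5)² / 43.5 = 0.0517
  smooth-fruited non-bitter: (14 − 14.5)² / 14.5 = 0.0172
χ² = 0.0939 + 0.0517 + 0.0517 + 0.0172 = 0.2145 ≈ 0.215

0.215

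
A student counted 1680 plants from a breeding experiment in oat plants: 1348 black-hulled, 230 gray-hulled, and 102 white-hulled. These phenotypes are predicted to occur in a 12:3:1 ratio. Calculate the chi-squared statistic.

29.168

Under the 12:3:1 hypothesis (Σ ratio = 16, N = 1680):
  black-hulled: 1680 × 12/16 = 1260
  gray-hulled: 1680 × 3/16 = 315
  white-hulled: 1680 × 1/16 = 105
χ² = Σ (O − E)² / E
  black-hulled: (1348 − 1260)² / 1260 = 6.1460
  gray-hulled: (230 − 315)² / 315 = 22.9365
  white-hulled: (102 − 105)² / 105 = 0.0857
χ² = 6.1460 + 22.9365 + 0.0857 = 29.1682 ≈ 29.168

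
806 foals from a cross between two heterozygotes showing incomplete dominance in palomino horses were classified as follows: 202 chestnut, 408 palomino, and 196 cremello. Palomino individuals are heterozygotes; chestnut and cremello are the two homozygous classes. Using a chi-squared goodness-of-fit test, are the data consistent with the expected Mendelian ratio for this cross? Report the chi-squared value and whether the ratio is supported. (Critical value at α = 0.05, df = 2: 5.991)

0.213; consistent

With incomplete dominance, a heterozygote × heterozygote cross gives a 1:2:1 phenotypic ratio.
Expected counts for N = 806 under a 1:2:1 ratio (total parts = 4):
  chestnut: 806 × 1/4 = 201.5
  palomino: 806 × 2/4 = 403
  cremello: 806 × 1/4 = 201.5
χ² = Σ (O − E)² / E
  chestnut: (202 − 201.5)² / 201.5 = 0.0012
  palomino: (408 − 403)² / 403 = 0.0620
  cremello: (196 − 201.5)² / 201.5 = 0.1501
χ² = 0.0012 + 0.0620 + 0.1501 = 0.2133 ≈ 0.213
Degrees of freedom = 3 − 1 = 2; critical value at α = 0.05 is 5.991.
Since 0.213 < 5.991, we fail to reject the null hypothesis — the data are consistent with the 1:2:1 ratio.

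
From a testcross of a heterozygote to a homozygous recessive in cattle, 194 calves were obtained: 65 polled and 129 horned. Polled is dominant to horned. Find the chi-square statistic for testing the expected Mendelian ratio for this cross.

A testcross of a heterozygote (Aa × aa) gives a 1:1 phenotypic ratio.
Total ratio parts = 2. Expected numbers out of 194:
  polled: 194 × 1/2 = 97
  horned: 194 × 1/2 = 97
χ² = Σ (O − E)² / E
  polled: (65 − 97)² / 97 = 10.5567
  horned: (129 − 97)² / 97 = 10.5567
χ² = 10.5567 + 10.5567 = 21.1134 ≈ 21.113

21.113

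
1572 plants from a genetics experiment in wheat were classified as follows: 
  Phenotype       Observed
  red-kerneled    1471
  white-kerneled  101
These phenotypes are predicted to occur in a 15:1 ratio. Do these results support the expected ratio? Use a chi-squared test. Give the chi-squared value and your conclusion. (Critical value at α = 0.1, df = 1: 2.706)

0.082; consistent

Total ratio parts = 16. Expected numbers out of 1572:
  red-kerneled: 1572 × 15/16 = 1473.75
  white-kerneled: 1572 × 1/16 = 98.25
χ² = Σ (O − E)² / E
  red-kerneled: (1471 − 1473.75)² / 1473.75 = 0.0051
  white-kerneled: (101 − 98.25)² / 98.25 = 0.0770
χ² = 0.0051 + 0.0770 = 0.0821 ≈ 0.082
Degrees of freedom = 2 − 1 = 1; critical value at α = 0.1 is 2.706.
Since 0.082 < 2.706, we fail to reject the null hypothesis — the data are consistent with the 15:1 ratio.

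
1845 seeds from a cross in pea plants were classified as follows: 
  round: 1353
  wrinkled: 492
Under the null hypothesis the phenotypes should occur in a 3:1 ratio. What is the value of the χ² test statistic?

Under the 3:1 hypothesis (Σ ratio = 4, N = 1845):
  round: 1845 × 3/4 = 1383.75
  wrinkled: 1845 × 1/4 = 461.25
χ² = Σ (O − E)² / E
  round: (1353 − 1383.75)² / 1383.75 = 0.6833
  wrinkled: (492 − 461.25)² / 461.25 = 2.0500
χ² = 0.6833 + 2.0500 = 2.7333 ≈ 2.733

2.733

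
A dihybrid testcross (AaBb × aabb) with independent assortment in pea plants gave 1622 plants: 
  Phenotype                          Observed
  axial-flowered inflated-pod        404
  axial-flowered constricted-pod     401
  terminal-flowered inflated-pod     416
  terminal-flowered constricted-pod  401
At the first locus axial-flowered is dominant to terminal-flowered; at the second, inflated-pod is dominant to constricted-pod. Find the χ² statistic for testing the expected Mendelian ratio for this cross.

0.377

A dihybrid testcross with independent assortment gives a 1:1:1:1 ratio.
The 1:1:1:1 ratio has 4 parts, so with N = 1622 the expected counts are:
  axial-flowered inflated-pod: 1622 × 1/4 = 405.5
  axial-flowered constricted-pod: 1622 × 1/4 = 405.5
  terminal-flowered inflated-pod: 1622 × 1/4 = 405.5
  terminal-flowered constricted-pod: 1622 × 1/4 = 405.5
χ² = Σ (O − E)² / E
  axial-flowered inflated-pod: (404 − 405.5)² / 405.5 = 0.0055
  axial-flowered constricted-pod: (401 − 405.5)² / 405.5 = 0.0499
  terminal-flowered inflated-pod: (416 − 405.5)² / 405.5 = 0.2719
  terminal-flowered constricted-pod: (401 − 405.5)² / 405.5 = 0.0499
χ² = 0.0055 + 0.0499 + 0.2719 + 0.0499 = 0.3772 ≈ 0.377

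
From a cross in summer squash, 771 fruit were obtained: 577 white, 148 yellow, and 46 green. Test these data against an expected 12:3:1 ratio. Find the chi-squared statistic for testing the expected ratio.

0.184

Total ratio parts = 16. Expected numbers out of 771:
  white: 771 × 12/16 = 578.25
  yellow: 771 × 3/16 = 144.5625
  green: 771 × 1/16 = 48.1875
χ² = Σ (O − E)² / E
  white: (577 − 578.25)² / 578.25 = 0.0027
  yellow: (148 − 144.5625)² / 144.5625 = 0.0817
  green: (46 − 48.1875)² / 48.1875 = 0.0993
χ² = 0.0027 + 0.0817 + 0.0993 = 0.1837 ≈ 0.184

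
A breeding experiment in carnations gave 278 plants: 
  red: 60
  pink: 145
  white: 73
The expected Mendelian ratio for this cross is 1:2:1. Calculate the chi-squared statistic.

The 1:2:1 ratio has 4 parts, so with N = 278 the expected counts are:
  red: 278 × 1/4 = 69.5
  pink: 278 × 2/4 = 139
  white: 278 × 1/4 = 69.5
χ² = Σ (O − E)² / E
  red: (60 − 69.5)² / 69.5 = 1.2986
  pink: (145 − 139)² / 139 = 0.2590
  white: (73 − 69.5)² / 69.5 = 0.1763
χ² = 1.2986 + 0.2590 + 0.1763 = 1.7339 ≈ 1.734

1.734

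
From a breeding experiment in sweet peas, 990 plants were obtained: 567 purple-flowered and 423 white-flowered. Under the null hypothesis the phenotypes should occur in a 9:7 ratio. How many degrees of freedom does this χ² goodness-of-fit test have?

A goodness-of-fit test with 2 phenotype classes has df = 2 − 1 = 1.

1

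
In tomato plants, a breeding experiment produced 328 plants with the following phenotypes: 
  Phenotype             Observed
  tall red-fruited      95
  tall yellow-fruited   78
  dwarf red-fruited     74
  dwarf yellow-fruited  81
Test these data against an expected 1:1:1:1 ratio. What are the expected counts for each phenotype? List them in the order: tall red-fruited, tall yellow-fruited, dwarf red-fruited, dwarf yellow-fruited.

82, 82, 82, 82

Expected counts for N = 328 under a 1:1:1:1 ratio (total parts = 4):
  tall red-fruited: 328 × 1/4 = 82
  tall yellow-fruited: 328 × 1/4 = 82
  dwarf red-fruited: 328 × 1/4 = 82
  dwarf yellow-fruited: 328 × 1/4 = 82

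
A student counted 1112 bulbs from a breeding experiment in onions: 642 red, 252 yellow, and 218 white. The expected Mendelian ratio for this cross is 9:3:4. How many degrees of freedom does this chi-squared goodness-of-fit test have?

2

A goodness-of-fit test with 3 phenotype classes has df = 3 − 1 = 2.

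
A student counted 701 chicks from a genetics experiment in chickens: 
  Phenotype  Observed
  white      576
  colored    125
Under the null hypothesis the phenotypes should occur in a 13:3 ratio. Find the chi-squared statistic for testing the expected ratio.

Total ratio parts = 16. Expected numbers out of 701:
  white: 701 × 13/16 = 569.5625
  colored: 701 × 3/16 = 131.4375
χ² = Σ (O − E)² / E
  white: (576 − 569.5625)² / 569.5625 = 0.0728
  colored: (125 − 131.4375)² / 131.4375 = 0.3153
χ² = 0.0728 + 0.3153 = 0.3881 ≈ 0.388

0.388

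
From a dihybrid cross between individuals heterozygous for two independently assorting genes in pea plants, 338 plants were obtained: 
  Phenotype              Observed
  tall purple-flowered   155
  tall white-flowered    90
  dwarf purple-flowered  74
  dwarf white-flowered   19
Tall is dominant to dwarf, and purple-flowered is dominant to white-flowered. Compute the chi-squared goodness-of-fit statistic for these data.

19.670

A dihybrid F₂ with independent assortment and complete dominance at both loci gives a 9:3:3:1 phenotypic ratio.
Under the 9:3:3:1 hypothesis (Σ ratio = 16, N = 338):
  tall purple-flowered: 338 × 9/16 = 190.125
  tall white-flowered: 338 × 3/16 = 63.375
  dwarf purple-flowered: 338 × 3/16 = 63.375
  dwarf white-flowered: 338 × 1/16 = 21.125
χ² = Σ (O − E)² / E
  tall purple-flowered: (155 − 190.125)² / 190.125 = 6.4892
  tall white-flowered: (90 − 63.375)² / 63.375 = 11.1857
  dwarf purple-flowered: (74 − 63.375)² / 63.375 = 1.7813
  dwarf white-flowered: (19 − 21.125)² / 21.125 = 0.2138
χ² = 6.4892 + 11.1857 + 1.7813 + 0.2138 = 19.670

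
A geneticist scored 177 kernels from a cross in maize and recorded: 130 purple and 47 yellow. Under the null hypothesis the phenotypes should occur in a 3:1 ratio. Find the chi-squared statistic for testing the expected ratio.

0.228

Expected counts for N = 177 under a 3:1 ratio (total parts = 4):
  purple: 177 × 3/4 = 132.75
  yellow: 177 × 1/4 = 44.25
χ² = Σ (O − E)² / E
  purple: (130 − 132.75)² / 132.75 = 0.0570
  yellow: (47 − 44.25)² / 44.25 = 0.1709
χ² = 0.0570 + 0.1709 = 0.2279 ≈ 0.228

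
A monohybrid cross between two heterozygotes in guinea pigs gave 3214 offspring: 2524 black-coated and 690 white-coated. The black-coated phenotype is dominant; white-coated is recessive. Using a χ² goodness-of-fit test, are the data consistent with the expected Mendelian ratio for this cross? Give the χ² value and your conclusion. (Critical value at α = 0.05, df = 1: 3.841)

For a monohybrid cross between heterozygotes with complete dominance, the expected phenotypic ratio is 3:1.
Total ratio parts = 4. Expected numbers out of 3214:
  black-coated: 3214 × 3/4 = 2410.5
  white-coated: 3214 × 1/4 = 803.5
χ² = Σ (O − E)² / E
  black-coated: (2524 − 2410.5)² / 2410.5 = 5.3442
  white-coated: (690 − 803.5)² / 803.5 = 16.0327
χ² = 5.3442 + 16.0327 = 21.3769 ≈ 21.377
Degrees of freedom = 2 − 1 = 1; critical value at α = 0.05 is 3.841.
Since 21.377 > 3.841, we reject the null hypothesis — the data do not fit the 3:1 ratio.

21.377; not consistent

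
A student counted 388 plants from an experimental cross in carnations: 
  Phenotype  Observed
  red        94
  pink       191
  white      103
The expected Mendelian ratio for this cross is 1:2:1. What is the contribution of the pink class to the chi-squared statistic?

0.046

Under the 1:2:1 hypothesis (Σ ratio = 4, N = 388):
  red: 388 × 1/4 = 97
  pink: 388 × 2/4 = 194
  white: 388 × 1/4 = 97
Contribution of pink: (191 − 194)² / 194 = 0.0464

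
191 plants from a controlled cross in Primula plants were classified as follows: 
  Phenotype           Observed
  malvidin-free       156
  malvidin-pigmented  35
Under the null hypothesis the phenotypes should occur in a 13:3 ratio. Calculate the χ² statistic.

Expected counts for N = 191 under a 13:3 ratio (total parts = 16):
  malvidin-free: 191 × 13/16 = 155.1875
  malvidin-pigmented: 191 × 3/16 = 35.8125
χ² = Σ (O − E)² / E
  malvidin-free: (156 − 155.1875)² / 155.1875 = 0.0043
  malvidin-pigmented: (35 − 35.8125)² / 35.8125 = 0.0184
χ² = 0.0043 + 0.0184 = 0.0227 ≈ 0.023

0.023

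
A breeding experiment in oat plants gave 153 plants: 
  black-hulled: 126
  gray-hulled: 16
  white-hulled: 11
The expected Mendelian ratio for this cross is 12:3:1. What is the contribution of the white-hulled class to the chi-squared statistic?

Expected counts for N = 153 under a 12:3:1 ratio (total parts = 16):
  black-hulled: 153 × 12/16 = 114.75
  gray-hulled: 153 × 3/16 = 28.6875
  white-hulled: 153 × 1/16 = 9.5625
Contribution of white-hulled: (11 − 9.5625)² / 9.5625 = 0.2161

0.216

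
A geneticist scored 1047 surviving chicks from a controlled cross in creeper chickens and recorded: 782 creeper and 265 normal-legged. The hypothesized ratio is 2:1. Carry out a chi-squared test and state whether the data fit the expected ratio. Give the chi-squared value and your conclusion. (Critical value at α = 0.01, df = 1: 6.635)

30.327; not consistent

Under the 2:1 hypothesis (Σ ratio = 3, N = 1047):
  creeper: 1047 × 2/3 = 698
  normal-legged: 1047 × 1/3 = 349
χ² = Σ (O − E)² / E
  creeper: (782 − 698)² / 698 = 10.1089
  normal-legged: (265 − 349)² / 349 = 20.2178
χ² = 10.1089 + 20.2178 = 30.3267 ≈ 30.327
Degrees of freedom = 2 − 1 = 1; critical value at α = 0.01 is 6.635.
Since 30.327 > 6.635, we reject the null hypothesis — the data do not fit the 2:1 ratio.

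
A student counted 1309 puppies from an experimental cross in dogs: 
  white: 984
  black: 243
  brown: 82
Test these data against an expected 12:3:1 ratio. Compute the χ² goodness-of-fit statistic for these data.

0.030

The 12:3:1 ratio has 16 parts, so with N = 1309 the expected counts are:
  white: 1309 × 12/16 = 981.75
  black: 1309 × 3/16 = 245.4375
  brown: 1309 × 1/16 = 81.8125
χ² = Σ (O − E)² / E
  white: (984 − 981.75)² / 981.75 = 0.0052
  black: (243 − 245.4375)² / 245.4375 = 0.0242
  brown: (82 − 81.8125)² / 81.8125 = 0.0004
χ² = 0.0052 + 0.0242 + 0.0004 = 0.0298 ≈ 0.030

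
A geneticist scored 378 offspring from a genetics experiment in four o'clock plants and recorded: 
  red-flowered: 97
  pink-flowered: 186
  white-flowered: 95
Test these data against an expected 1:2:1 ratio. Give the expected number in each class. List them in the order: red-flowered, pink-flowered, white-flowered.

The 1:2:1 ratio has 4 parts, so with N = 378 the expected counts are:
  red-flowered: 378 × 1/4 = 94.5
  pink-flowered: 378 × 2/4 = 189
  white-flowered: 378 × 1/4 = 94.5

94.5, 189, 94.5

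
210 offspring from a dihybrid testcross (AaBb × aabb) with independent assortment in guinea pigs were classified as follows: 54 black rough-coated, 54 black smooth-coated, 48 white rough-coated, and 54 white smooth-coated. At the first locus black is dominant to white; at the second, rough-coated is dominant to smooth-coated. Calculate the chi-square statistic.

0.514

A dihybrid testcross with independent assortment gives a 1:1:1:1 ratio.
Expected counts for N = 210 under a 1:1:1:1 ratio (total parts = 4):
  black rough-coated: 210 × 1/4 = 52.5
  black smooth-coated: 210 × 1/4 = 52.5
  white rough-coated: 210 × 1/4 = 52.5
  white smooth-coated: 210 × 1/4 = 52.5
χ² = Σ (O − E)² / E
  black rough-coated: (54 − 52.5)² / 52.5 = 0.0429
  black smooth-coated: (54 − 52.5)² / 52.5 = 0.0429
  white rough-coated: (48 − 52.5)² / 52.5 = 0.3857
  white smooth-coated: (54 − 52.5)² / 52.5 = 0.0429
χ² = 0.0429 + 0.0429 + 0.3857 + 0.0429 = 0.5144 ≈ 0.514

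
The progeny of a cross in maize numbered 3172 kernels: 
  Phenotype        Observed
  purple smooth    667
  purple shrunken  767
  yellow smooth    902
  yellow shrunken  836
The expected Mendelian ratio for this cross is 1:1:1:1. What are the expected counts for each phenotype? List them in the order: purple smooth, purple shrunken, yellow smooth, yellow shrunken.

793, 793, 793, 793

Total ratio parts = 4. Expected numbers out of 3172:
  purple smooth: 3172 × 1/4 = 793
  purple shrunken: 3172 × 1/4 = 793
  yellow smooth: 3172 × 1/4 = 793
  yellow shrunken: 3172 × 1/4 = 793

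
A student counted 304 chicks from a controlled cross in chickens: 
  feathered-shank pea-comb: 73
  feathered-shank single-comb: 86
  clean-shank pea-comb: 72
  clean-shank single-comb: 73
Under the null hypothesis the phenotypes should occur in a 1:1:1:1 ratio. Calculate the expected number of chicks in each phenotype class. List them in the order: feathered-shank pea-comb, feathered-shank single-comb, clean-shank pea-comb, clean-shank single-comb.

The 1:1:1:1 ratio has 4 parts, so with N = 304 the expected counts are:
  feathered-shank pea-comb: 304 × 1/4 = 76
  feathered-shank single-comb: 304 × 1/4 = 76
  clean-shank pea-comb: 304 × 1/4 = 76
  clean-shank single-comb: 304 × 1/4 = 76

76, 76, 76, 76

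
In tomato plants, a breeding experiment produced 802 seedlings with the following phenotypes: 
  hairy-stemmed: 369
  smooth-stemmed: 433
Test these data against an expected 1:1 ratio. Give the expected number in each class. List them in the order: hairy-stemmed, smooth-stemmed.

401, 401

Expected counts for N = 802 under a 1:1 ratio (total parts = 2):
  hairy-stemmed: 802 × 1/2 = 401
  smooth-stemmed: 802 × 1/2 = 401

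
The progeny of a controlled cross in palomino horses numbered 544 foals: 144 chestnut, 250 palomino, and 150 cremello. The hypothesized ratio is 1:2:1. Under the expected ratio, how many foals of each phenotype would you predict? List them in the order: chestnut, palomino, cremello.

136, 272, 136

Total ratio parts = 4. Expected numbers out of 544:
  chestnut: 544 × 1/4 = 136
  palomino: 544 × 2/4 = 272
  cremello: 544 × 1/4 = 136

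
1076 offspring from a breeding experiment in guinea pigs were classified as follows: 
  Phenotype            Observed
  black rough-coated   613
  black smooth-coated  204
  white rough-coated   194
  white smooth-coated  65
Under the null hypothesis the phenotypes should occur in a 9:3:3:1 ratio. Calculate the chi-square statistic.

Expected counts for N = 1076 under a 9:3:3:1 ratio (total parts = 16):
  black rough-coated: 1076 × 9/16 = 605.25
  black smooth-coated: 1076 × 3/16 = 201.75
  white rough-coated: 1076 × 3/16 = 201.75
  white smooth-coated: 1076 × 1/16 = 67.25
χ² = Σ (O − E)² / E
  black rough-coated: (613 − 605.25)² / 605.25 = 0.0992
  black smooth-coated: (204 − 201.75)² / 201.75 = 0.0251
  white rough-coated: (194 − 201.75)² / 201.75 = 0.2977
  white smooth-coated: (65 − 67.25)² / 67.25 = 0.0753
χ² = 0.0992 + 0.0251 + 0.2977 + 0.0753 = 0.4973 ≈ 0.497

0.497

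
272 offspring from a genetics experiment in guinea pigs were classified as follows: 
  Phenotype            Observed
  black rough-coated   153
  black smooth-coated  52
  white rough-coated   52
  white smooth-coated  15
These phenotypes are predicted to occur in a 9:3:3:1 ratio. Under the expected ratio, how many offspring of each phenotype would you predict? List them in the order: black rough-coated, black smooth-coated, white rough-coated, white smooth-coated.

153, 51, 51, 17

Total ratio parts = 16. Expected numbers out of 272:
  black rough-coated: 272 × 9/16 = 153
  black smooth-coated: 272 × 3/16 = 51
  white rough-coated: 272 × 3/16 = 51
  white smooth-coated: 272 × 1/16 = 17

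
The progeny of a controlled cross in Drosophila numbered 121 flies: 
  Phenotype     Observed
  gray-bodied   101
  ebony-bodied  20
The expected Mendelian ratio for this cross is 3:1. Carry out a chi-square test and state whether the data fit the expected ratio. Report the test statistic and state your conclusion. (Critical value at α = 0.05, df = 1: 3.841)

4.631; not consistent

The 3:1 ratio has 4 parts, so with N = 121 the expected counts are:
  gray-bodied: 121 × 3/4 = 90.75
  ebony-bodied: 121 × 1/4 = 30.25
χ² = Σ (O − E)² / E
  gray-bodied: (101 − 90.75)² / 90.75 = 1.1577
  ebony-bodied: (20 − 30.25)² / 30.25 = 3.4731
χ² = 1.1577 + 3.4731 = 4.6308 ≈ 4.631
Degrees of freedom = 2 − 1 = 1; critical value at α = 0.05 is 3.841.
Since 4.631 > 3.841, we reject the null hypothesis — the data do not fit the 3:1 ratio.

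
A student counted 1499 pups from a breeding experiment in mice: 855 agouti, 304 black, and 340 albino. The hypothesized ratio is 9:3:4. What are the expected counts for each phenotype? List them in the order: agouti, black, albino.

Under the 9:3:4 hypothesis (Σ ratio = 16, N = 1499):
  agouti: 1499 × 9/16 = 843.1875
  black: 1499 × 3/16 = 281.0625
  albino: 1499 × 4/16 = 374.75

843.1875, 281.0625, 374.75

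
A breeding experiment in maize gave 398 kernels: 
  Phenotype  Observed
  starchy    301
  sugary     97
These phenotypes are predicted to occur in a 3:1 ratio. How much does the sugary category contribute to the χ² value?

Under the 3:1 hypothesis (Σ ratio = 4, N = 398):
  starchy: 398 × 3/4 = 298.5
  sugary: 398 × 1/4 = 99.5
Contribution of sugary: (97 − 99.5)² / 99.5 = 0.0628

0.063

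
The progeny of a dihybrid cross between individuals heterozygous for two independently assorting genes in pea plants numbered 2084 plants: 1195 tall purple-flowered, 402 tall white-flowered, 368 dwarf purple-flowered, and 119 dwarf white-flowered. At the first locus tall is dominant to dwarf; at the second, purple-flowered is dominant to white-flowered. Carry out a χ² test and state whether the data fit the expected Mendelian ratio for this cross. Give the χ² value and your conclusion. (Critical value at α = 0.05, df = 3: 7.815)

3.062; consistent

A dihybrid F₂ with independent assortment and complete dominance at both loci gives a 9:3:3:1 phenotypic ratio.
Under the 9:3:3:1 hypothesis (Σ ratio = 16, N = 2084):
  tall purple-flowered: 2084 × 9/16 = 1172.25
  tall white-flowered: 2084 × 3/16 = 390.75
  dwarf purple-flowered: 2084 × 3/16 = 390.75
  dwarf white-flowered: 2084 × 1/16 = 130.25
χ² = Σ (O − E)² / E
  tall purple-flowered: (1195 − 1172.25)² / 1172.25 = 0.4415
  tall white-flowered: (402 − 390.75)² / 390.75 = 0.3239
  dwarf purple-flowered: (368 − 390.75)² / 390.75 = 1.3245
  dwarf white-flowered: (119 − 130.25)² / 130.25 = 0.9717
χ² = 0.4415 + 0.3239 + 1.3245 + 0.9717 = 3.0616 ≈ 3.062
Degrees of freedom = 4 − 1 = 3; critical value at α = 0.05 is 7.815.
Since 3.062 < 7.815, we fail to reject the null hypothesis — the data are consistent with the 9:3:3:1 ratio.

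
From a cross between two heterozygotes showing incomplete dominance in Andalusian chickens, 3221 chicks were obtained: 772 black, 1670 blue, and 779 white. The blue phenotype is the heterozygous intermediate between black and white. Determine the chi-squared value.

4.427

With incomplete dominance, a heterozygote × heterozygote cross gives a 1:2:1 phenotypic ratio.
The 1:2:1 ratio has 4 parts, so with N = 3221 the expected counts are:
  black: 3221 × 1/4 = 805.25
  blue: 3221 × 2/4 = 1610.5
  white: 3221 × 1/4 = 805.25
χ² = Σ (O − E)² / E
  black: (772 − 805.25)² / 805.25 = 1.3729
  blue: (1670 − 1610.5)² / 1610.5 = 2.1982
  white: (779 − 805.25)² / 805.25 = 0.8557
χ² = 1.3729 + 2.1982 + 0.8557 = 4.4268 ≈ 4.427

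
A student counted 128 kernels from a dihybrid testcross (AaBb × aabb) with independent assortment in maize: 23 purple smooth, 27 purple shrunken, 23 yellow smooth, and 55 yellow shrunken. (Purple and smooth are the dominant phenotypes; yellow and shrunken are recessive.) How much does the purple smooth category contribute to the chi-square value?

A dihybrid testcross with independent assortment gives a 1:1:1:1 ratio.
Expected counts for N = 128 under a 1:1:1:1 ratio (total parts = 4):
  purple smooth: 128 × 1/4 = 32
  purple shrunken: 128 × 1/4 = 32
  yellow smooth: 128 × 1/4 = 32
  yellow shrunken: 128 × 1/4 = 32
Contribution of purple smooth: (23 − 32)² / 32 = 2.5312

2.531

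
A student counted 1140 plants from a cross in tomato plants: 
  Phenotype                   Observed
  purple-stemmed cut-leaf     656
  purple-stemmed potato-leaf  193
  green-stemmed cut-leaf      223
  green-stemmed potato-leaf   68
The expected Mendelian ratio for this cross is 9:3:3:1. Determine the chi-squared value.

2.902

Total ratio parts = 16. Expected numbers out of 1140:
  purple-stemmed cut-leaf: 1140 × 9/16 = 641.25
  purple-stemmed potato-leaf: 1140 × 3/16 = 213.75
  green-stemmed cut-leaf: 1140 × 3/16 = 213.75
  green-stemmed potato-leaf: 1140 × 1/16 = 71.25
χ² = Σ (O − E)² / E
  purple-stemmed cut-leaf: (656 − 641.25)² / 641.25 = 0.3393
  purple-stemmed potato-leaf: (193 − 213.75)² / 213.75 = 2.0143
  green-stemmed cut-leaf: (223 − 213.75)² / 213.75 = 0.4003
  green-stemmed potato-leaf: (68 − 71.25)² / 71.25 = 0.1482
χ² = 0.3393 + 2.0143 + 0.4003 + 0.1482 = 2.9021 ≈ 2.902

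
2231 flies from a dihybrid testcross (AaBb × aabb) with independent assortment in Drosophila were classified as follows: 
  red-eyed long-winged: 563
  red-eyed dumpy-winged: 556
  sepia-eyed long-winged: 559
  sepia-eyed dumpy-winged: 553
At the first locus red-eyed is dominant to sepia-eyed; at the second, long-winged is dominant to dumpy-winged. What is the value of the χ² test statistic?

A dihybrid testcross with independent assortment gives a 1:1:1:1 ratio.
Under the 1:1:1:1 hypothesis (Σ ratio = 4, N = 2231):
  red-eyed long-winged: 2231 × 1/4 = 557.75
  red-eyed dumpy-winged: 2231 × 1/4 = 557.75
  sepia-eyed long-winged: 2231 × 1/4 = 557.75
  sepia-eyed dumpy-winged: 2231 × 1/4 = 557.75
χ² = Σ (O − E)² / E
  red-eyed long-winged: (563 − 557.75)² / 557.75 = 0.0494
  red-eyed dumpy-winged: (556 − 557.75)² / 557.75 = 0.0055
  sepia-eyed long-winged: (559 − 557.75)² / 557.75 = 0.0028
  sepia-eyed dumpy-winged: (553 − 557.75)² / 557.75 = 0.0405
χ² = 0.0494 + 0.0055 + 0.0028 + 0.0405 = 0.0982 ≈ 0.098

0.098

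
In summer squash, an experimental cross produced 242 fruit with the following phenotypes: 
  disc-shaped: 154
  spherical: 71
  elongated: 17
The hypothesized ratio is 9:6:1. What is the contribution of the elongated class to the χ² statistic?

0.232

Total ratio parts = 16. Expected numbers out of 242:
  disc-shaped: 242 × 9/16 = 136.125
  spherical: 242 × 6/16 = 90.75
  elongated: 242 × 1/16 = 15.125
Contribution of elongated: (17 − 15.125)² / 15.125 = 0.2324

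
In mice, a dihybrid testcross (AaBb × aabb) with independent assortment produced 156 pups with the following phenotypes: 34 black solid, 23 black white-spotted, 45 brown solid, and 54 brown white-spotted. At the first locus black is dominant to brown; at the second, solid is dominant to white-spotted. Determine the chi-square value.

A dihybrid testcross with independent assortment gives a 1:1:1:1 ratio.
Under the 1:1:1:1 hypothesis (Σ ratio = 4, N = 156):
  black solid: 156 × 1/4 = 39
  black white-spotted: 156 × 1/4 = 39
  brown solid: 156 × 1/4 = 39
  brown white-spotted: 156 × 1/4 = 39
χ² = Σ (O − E)² / E
  black solid: (34 − 39)² / 39 = 0.6410
  black white-spotted: (23 − 39)² / 39 = 6.5641
  brown solid: (45 − 39)² / 39 = 0.9231
  brown white-spotted: (54 − 39)² / 39 = 5.7692
χ² = 0.6410 + 6.5641 + 0.9231 + 5.7692 = 13.8974 ≈ 13.897

13.897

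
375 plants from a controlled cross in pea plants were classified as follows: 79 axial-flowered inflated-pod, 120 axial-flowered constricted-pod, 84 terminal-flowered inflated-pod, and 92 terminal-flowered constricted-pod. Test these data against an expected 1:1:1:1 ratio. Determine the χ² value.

Under the 1:1:1:1 hypothesis (Σ ratio = 4, N = 375):
  axial-flowered inflated-pod: 375 × 1/4 = 93.75
  axial-flowered constricted-pod: 375 × 1/4 = 93.75
  terminal-flowered inflated-pod: 375 × 1/4 = 93.75
  terminal-flowered constricted-pod: 375 × 1/4 = 93.75
χ² = Σ (O − E)² / E
  axial-flowered inflated-pod: (79 − 93.75)² / 93.75 = 2.3207
  axial-flowered constricted-pod: (120 − 93.75)² / 93.75 = 7.3500
  terminal-flowered inflated-pod: (84 − 93.75)² / 93.75 = 1.0140
  terminal-flowered constricted-pod: (92 − 93.75)² / 93.75 = 0.0327
χ² = 2.3207 + 7.3500 + 1.0140 + 0.0327 = 10.7174 ≈ 10.717

10.717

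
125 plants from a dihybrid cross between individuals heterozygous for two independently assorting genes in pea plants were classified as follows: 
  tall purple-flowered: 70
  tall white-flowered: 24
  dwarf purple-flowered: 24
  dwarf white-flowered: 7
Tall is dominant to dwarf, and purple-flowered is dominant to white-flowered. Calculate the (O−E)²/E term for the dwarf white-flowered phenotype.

0.085

A dihybrid F₂ with independent assortment and complete dominance at both loci gives a 9:3:3:1 phenotypic ratio.
Under the 9:3:3:1 hypothesis (Σ ratio = 16, N = 125):
  tall purple-flowered: 125 × 9/16 = 70.3125
  tall white-flowered: 125 × 3/16 = 23.4375
  dwarf purple-flowered: 125 × 3/16 = 23.4375
  dwarf white-flowered: 125 × 1/16 = 7.8125
Contribution of dwarf white-flowered: (7 − 7.8125)² / 7.8125 = 0.0845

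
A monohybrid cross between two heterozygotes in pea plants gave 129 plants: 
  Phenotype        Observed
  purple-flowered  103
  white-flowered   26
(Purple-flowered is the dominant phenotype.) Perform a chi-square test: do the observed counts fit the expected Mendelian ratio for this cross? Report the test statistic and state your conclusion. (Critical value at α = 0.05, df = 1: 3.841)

1.615; consistent

For a monohybrid cross between heterozygotes with complete dominance, the expected phenotypic ratio is 3:1.
Under the 3:1 hypothesis (Σ ratio = 4, N = 129):
  purple-flowered: 129 × 3/4 = 96.75
  white-flowered: 129 × 1/4 = 32.25
χ² = Σ (O − E)² / E
  purple-flowered: (103 − 96.75)² / 96.75 = 0.4037
  white-flowered: (26 − 32.25)² / 32.25 = 1.2112
χ² = 0.4037 + 1.2112 = 1.6149 ≈ 1.615
Degrees of freedom = 2 − 1 = 1; critical value at α = 0.05 is 3.841.
Since 1.615 < 3.841, we fail to reject the null hypothesis — the data are consistent with the 3:1 ratio.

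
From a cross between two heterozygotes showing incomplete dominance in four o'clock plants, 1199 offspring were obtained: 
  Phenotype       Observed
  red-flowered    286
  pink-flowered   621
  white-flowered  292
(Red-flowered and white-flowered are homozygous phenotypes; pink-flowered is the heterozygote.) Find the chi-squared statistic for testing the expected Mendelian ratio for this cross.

1.602

With incomplete dominance, a heterozygote × heterozygote cross gives a 1:2:1 phenotypic ratio.
Under the 1:2:1 hypothesis (Σ ratio = 4, N = 1199):
  red-flowered: 1199 × 1/4 = 299.75
  pink-flowered: 1199 × 2/4 = 599.5
  white-flowered: 1199 × 1/4 = 299.75
χ² = Σ (O − E)² / E
  red-flowered: (286 − 299.75)² / 299.75 = 0.6307
  pink-flowered: (621 − 599.5)² / 599.5 = 0.7711
  white-flowered: (292 − 299.75)² / 299.75 = 0.2004
χ² = 0.6307 + 0.7711 + 0.2004 = 1.6022 ≈ 1.602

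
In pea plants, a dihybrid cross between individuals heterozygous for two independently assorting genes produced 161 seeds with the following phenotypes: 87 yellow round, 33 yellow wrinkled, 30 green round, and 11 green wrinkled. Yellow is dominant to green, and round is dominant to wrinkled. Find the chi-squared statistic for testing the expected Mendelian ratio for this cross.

A dihybrid F₂ with independent assortment and complete dominance at both loci gives a 9:3:3:1 phenotypic ratio.
The 9:3:3:1 ratio has 16 parts, so with N = 161 the expected counts are:
  yellow round: 161 × 9/16 = 90.5625
  yellow wrinkled: 161 × 3/16 = 30.1875
  green round: 161 × 3/16 = 30.1875
  green wrinkled: 161 × 1/16 = 10.0625
χ² = Σ (O − E)² / E
  yellow round: (87 − 90.5625)² / 90.5625 = 0.1401
  yellow wrinkled: (33 − 30.1875)² / 30.1875 = 0.2620
  green round: (30 − 30.1875)² / 30.1875 = 0.0012
  green wrinkled: (11 − 10.0625)² / 10.0625 = 0.0873
χ² = 0.1401 + 0.2620 + 0.0012 + 0.0873 = 0.4906 ≈ 0.491

0.491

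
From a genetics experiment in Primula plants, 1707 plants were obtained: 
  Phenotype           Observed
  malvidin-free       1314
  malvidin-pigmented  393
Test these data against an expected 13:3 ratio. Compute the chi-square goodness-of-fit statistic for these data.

20.457

Total ratio parts = 16. Expected numbers out of 1707:
  malvidin-free: 1707 × 13/16 = 1386.9375
  malvidin-pigmented: 1707 × 3/16 = 320.0625
χ² = Σ (O − E)² / E
  malvidin-free: (1314 − 1386.9375)² / 1386.9375 = 3.8357
  malvidin-pigmented: (393 − 320.0625)² / 320.0625 = 16.6214
χ² = 3.8357 + 16.6214 = 20.4571 ≈ 20.457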